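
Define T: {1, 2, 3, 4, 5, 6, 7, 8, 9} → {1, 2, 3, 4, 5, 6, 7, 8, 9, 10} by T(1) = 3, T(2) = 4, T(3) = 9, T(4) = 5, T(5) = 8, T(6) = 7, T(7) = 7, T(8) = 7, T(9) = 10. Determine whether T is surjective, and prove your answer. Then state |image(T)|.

7

No element maps to 1, so T is not surjective.
The image of T is {3, 4, 5, 7, 8, 9, 10}, which has 7 elements.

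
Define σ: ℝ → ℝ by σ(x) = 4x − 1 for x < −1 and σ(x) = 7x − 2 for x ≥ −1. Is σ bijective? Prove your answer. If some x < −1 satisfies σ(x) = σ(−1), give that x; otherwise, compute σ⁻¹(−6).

Both pieces are strictly increasing (slopes 4 and 7), so each is injective on its own interval.
The left piece maps (−∞, −1) onto (−∞, −5); the right piece maps [−1, ∞) onto [−9, ∞).
These images overlap. In particular σ(−1) = −9 (right piece), and solving 4x − 1 = −9 on the left piece gives x = −2 < −1.
So σ(−2) = σ(−1) with −2 ≠ −1, and σ is not injective, hence not bijective. This x = −2 is the requested value below −1.

-2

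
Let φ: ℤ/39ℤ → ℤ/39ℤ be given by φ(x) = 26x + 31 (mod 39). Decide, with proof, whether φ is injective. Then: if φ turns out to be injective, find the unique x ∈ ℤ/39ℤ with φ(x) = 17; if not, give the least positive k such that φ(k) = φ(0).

We have gcd(26, 39) = 13 > 1. Taking a = 0 and b = 3: φ(0) = 31 and φ(3) = 26·3 + 31 = 109 ≡ 31 (mod 39).
So φ(0) = φ(3) while 0 ≠ 3, therefore φ is not injective.
Since φ is not injective, we find the least positive k with φ(k) = φ(0): this means 26k ≡ 0 (mod 39), i.e. 39 ∣ 26k. Since gcd(26, 39) = 13, dividing through by 13 this holds exactly when 3 ∣ 2k, and as gcd(2, 3) = 1, exactly when 3 ∣ k.
The smallest positive such k is 3.

3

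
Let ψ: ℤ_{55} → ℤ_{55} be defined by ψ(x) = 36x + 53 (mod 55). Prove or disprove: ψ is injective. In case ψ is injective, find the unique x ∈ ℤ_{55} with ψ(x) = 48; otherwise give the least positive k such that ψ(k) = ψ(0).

35

Suppose ψ(u) = ψ(v) in ℤ_{55}. Then 36u + 53 ≡ 36v + 53 (mod 55), so 36(u − v) ≡ 0 (mod 55).
Since gcd(36, 55) = 1, 36 is invertible modulo 55, hence u − v ≡ 0 (mod 55), i.e. u = v.
Hence ψ is injective.
We now compute 36⁻¹ mod 55 explicitly. Euclid's algorithm: 55 = 1·36 + 19, 36 = 1·19 + 17, 19 = 1·17 + 2, 17 = 8·2 + 1; back-substituting gives 1 = 26·36 − 17·55, so 36⁻¹ ≡ 26 (mod 55).
Since ψ is injective, we compute ψ⁻¹(48): solve 36x + 53 ≡ 48 (mod 55), i.e. 36x ≡ 50 (mod 55).
Multiplying by 36⁻¹ = 26 gives x ≡ 26·50 = 1300 = 23·55 + 35 ≡ 35 (mod 55).
Check: ψ(35) = 36·35 + 53 = 1313 = 23·55 + 48 ≡ 48 (mod 55).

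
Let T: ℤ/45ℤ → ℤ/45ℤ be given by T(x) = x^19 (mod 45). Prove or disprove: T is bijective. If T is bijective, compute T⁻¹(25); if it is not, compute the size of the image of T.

T(0) = 0^19 = 0.
T(15): Repeated squaring mod 45: 15^1 ≡ 15, 15^2 ≡ 15² = 225 ≡ 0, 15^4 ≡ 0² = 0, 15^8 ≡ 0² = 0, 15^16 ≡ 0² = 0. Since 19 = 16 + 2 + 1, 15^19 ≡ 0·0·15: 0·0 = 0, then 0·15 = 0. So 15^19 ≡ 0 (mod 45).
So T(0) = T(15) = 0 while 0 ≠ 15, so T is not injective, hence not bijective.
Since T is not bijective, we determine |image(T)|. Computing x^19 mod 45 for each x (by repeated squaring, reducing mod 45 at every step), the values T(0), T(1), …, T(44) are: 0, 1, 38, 27, 4, 5, 36, 43, 17, 9, 10, 11, 18, 22, 14, 0, 16, 8, 27, 19, 20, 36, 13, 32, 9, 25, 26, 18, 37, 29, 0, 31, 23, 27, 34, 35, 36, 28, 2, 9, 40, 41, 18, 7, 44.
The distinct values are {0, 1, 2, 4, 5, 7, 8, 9, 10, 11, 13, 14, 16, 17, 18, 19, 20, 22, 23, 25, 26, 27, 28, 29, 31, 32, 34, 35, 36, 37, 38, 40, 41, 43, 44}; there are 35 of them.

35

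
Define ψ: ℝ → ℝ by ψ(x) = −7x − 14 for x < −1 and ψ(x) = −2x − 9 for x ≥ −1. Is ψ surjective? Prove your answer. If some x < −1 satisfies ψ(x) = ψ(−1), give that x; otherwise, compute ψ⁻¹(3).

Both pieces are strictly decreasing (slopes −7 and −2), so each is injective on its own interval.
The left piece maps (−∞, −1) onto (−7, ∞); the right piece maps [−1, ∞) onto (−∞, −7].
These images together cover ℝ, so ψ is surjective.
Because the two images are disjoint, no x < −1 has ψ(x) = ψ(−1), so we compute ψ⁻¹(3): 3 lies in (−7, ∞), so solve −7x − 14 = 3: x = (3 + 14)/(−7) = −17/7.

-17/7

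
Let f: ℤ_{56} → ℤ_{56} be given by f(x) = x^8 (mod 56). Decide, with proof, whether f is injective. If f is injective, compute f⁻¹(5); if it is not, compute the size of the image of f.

f(6): Repeated squaring mod 56: 6^1 ≡ 6, 6^2 ≡ 6² = 36, 6^4 ≡ 36² = 1296 ≡ 8, 6^8 ≡ 8² = 64 ≡ 8. So 6^8 ≡ 8 (mod 56).
f(8): Repeated squaring mod 56: 8^1 ≡ 8, 8^2 ≡ 8² = 64 ≡ 8, 8^4 ≡ 8² = 64 ≡ 8, 8^8 ≡ 8² = 64 ≡ 8. So 8^8 ≡ 8 (mod 56).
So f(6) = f(8) = 8 while 6 ≠ 8, thus f is not injective.
Since f is not injective, we determine |image(f)|. Computing x^8 mod 56 for each x (by repeated squaring, reducing mod 56 at every step), the values f(0), f(1), …, f(55) are: 0, 1, 32, 9, 16, 25, 8, 49, 8, 25, 16, 9, 32, 1, 0, 1, 32, 9, 16, 25, 8, 49, 8, 25, 16, 9, 32, 1, 0, 1, 32, 9, 16, 25, 8, 49, 8, 25, 16, 9, 32, 1, 0, 1, 32, 9, 16, 25, 8, 49, 8, 25, 16, 9, 32, 1.
The distinct values are {0, 1, 8, 9, 16, 25, 32, 49}; there are 8 of them.

8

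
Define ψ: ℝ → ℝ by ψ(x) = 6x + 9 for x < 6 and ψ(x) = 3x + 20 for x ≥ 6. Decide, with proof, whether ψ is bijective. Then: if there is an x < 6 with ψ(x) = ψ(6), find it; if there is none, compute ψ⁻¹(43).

Both pieces are strictly increasing (slopes 6 and 3), so each is injective on its own interval.
The left piece maps (−∞, 6) onto (−∞, 45); the right piece maps [6, ∞) onto [38, ∞).
These images overlap. In particular ψ(6) = 38 (right piece), and solving 6x + 9 = 38 on the left piece gives x = 29/6 < 6.
So ψ(29/6) = ψ(6) with 29/6 ≠ 6, and ψ is not injective, hence not bijective. This x = 29/6 is the requested value below 6.

29/6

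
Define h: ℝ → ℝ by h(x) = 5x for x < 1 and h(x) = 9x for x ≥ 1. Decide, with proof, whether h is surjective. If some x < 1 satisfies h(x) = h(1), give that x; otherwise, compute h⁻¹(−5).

Both pieces are strictly increasing (slopes 5 and 9), so each is injective on its own interval.
The left piece maps (−∞, 1) onto (−∞, 5); the right piece maps [1, ∞) onto [9, ∞).
The union (−∞, 5) ∪ [9, ∞) omits the interval between 5 and 9; in particular 5 has no preimage. So h is not surjective.
Because the two images are disjoint, no x < 1 has h(x) = h(1), so we compute h⁻¹(−5): −5 lies in (−∞, 5), so solve 5x = −5: x = (−5 − 0)/5 = −1.

-1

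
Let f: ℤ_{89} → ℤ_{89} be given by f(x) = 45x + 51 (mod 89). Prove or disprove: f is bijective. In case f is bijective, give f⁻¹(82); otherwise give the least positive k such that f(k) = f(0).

If f(x_1) = f(x_2), then 45x_1 ≡ 45x_2 (mod 89). Because gcd(45, 89) = 1, we may cancel 45 to get x_1 ≡ x_2 (mod 89).
We now compute 45⁻¹ mod 89 explicitly. Euclid's algorithm: 89 = 1·45 + 44, 45 = 1·44 + 1; back-substituting gives 1 = 2·45 − 1·89, so 45⁻¹ ≡ 2 (mod 89).
Then y ↦ 2(y − 51) is a two-sided inverse to f, so every y ∈ ℤ_{89} has a preimage.
Hence f is bijective.
Since f is bijective, we find f⁻¹(82): we need 45x ≡ 82 − 51 ≡ 31 (mod 89). Using 45⁻¹ = 2: x ≡ 2·31 = 62, so x = 62.
Check: f(62) = 45·62 + 51 = 2841 = 31·89 + 82 ≡ 82 (mod 89).

62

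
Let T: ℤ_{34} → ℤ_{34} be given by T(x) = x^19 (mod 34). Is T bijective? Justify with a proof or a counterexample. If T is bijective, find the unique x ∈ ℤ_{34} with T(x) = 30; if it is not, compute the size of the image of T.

Computing x^19 mod 34 for each x (by repeated squaring, reducing mod 34 at every step), the values T(0), T(1), …, T(33) are: 0, 1, 8, 27, 30, 23, 12, 3, 2, 15, 14, 5, 28, 21, 24, 9, 16, 17, 18, 25, 10, 13, 6, 29, 20, 19, 32, 31, 22, 11, 4, 7, 26, 33.
Every element of ℤ_{34} appears exactly once in this list, so T is a bijection, and in particular bijective.
Since T is bijective, we read off the preimage of 30 from the same table: T(4) = 30, so T⁻¹(30) = 4.

4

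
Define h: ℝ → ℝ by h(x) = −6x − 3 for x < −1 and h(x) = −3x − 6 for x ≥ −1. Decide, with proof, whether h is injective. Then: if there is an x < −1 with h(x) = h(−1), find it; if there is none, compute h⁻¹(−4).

Both pieces are strictly decreasing (slopes −6 and −3), so each is injective on its own interval.
The left piece maps (−∞, −1) onto (3, ∞); the right piece maps [−1, ∞) onto (−∞, −3].
These images are disjoint, so no value is attained by both pieces. Therefore h is injective.
Because the two images are disjoint, no x < −1 has h(x) = h(−1), so we compute h⁻¹(−4): −4 lies in (−∞, −3], so solve −3x − 6 = −4: x = (−4 + 6)/(−3) = −2/3.

-2/3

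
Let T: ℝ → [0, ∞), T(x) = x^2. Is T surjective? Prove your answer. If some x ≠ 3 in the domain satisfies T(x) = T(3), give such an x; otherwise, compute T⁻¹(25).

For any y ∈ [0, ∞), x = y^{1/2} ∈ ℝ satisfies x^2 = y, so T is surjective.
For the follow-up, such an x exists: taking x = −3 ∈ ℝ gives T(−3) = 9 = T(3) with −3 ≠ 3.

-3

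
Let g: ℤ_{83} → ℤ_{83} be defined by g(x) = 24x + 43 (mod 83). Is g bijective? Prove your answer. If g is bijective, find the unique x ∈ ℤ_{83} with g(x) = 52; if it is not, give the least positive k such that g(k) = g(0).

Suppose g(x_1) = g(x_2) in ℤ_{83}. Then 24x_1 + 43 ≡ 24x_2 + 43 (mod 83), thus 24(x_1 − x_2) ≡ 0 (mod 83).
Since gcd(24, 83) = 1, 24 is invertible modulo 83, so x_1 − x_2 ≡ 0 (mod 83), i.e. x_1 = x_2.
We now compute 24⁻¹ mod 83 explicitly. Euclid's algorithm: 83 = 3·24 + 11, 24 = 2·11 + 2, 11 = 5·2 + 1; back-substituting gives 1 = 45·24 − 13·83, so 24⁻¹ ≡ 45 (mod 83).
Then y ↦ 45(y − 43) is a two-sided inverse to g, so every y ∈ ℤ_{83} has a preimage.
Hence g is bijective.
Since g is bijective, we find g⁻¹(52): we need 24x ≡ 52 − 43 ≡ 9 (mod 83). Using 24⁻¹ = 45: x ≡ 45·9 = 405 = 4·83 + 73, so x = 73.
Check: g(73) = 24·73 + 43 = 1795 = 21·83 + 52 ≡ 52 (mod 83).

73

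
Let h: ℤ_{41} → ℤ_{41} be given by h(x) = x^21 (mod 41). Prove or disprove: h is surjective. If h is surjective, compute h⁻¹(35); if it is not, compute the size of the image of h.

Since 41 is prime, the nonzero elements of ℤ_{41} form a cyclic group of order 40.
As gcd(21, 40) = 1, raising to the 21st power is a bijection on this group: if s^21 ≡ t^21 then (st^{−1})^21 = 1, and the only element of order dividing gcd(21, 40) = 1 is 1, so s = t.
With h(0) = 0 this makes h injective on all of ℤ_{41}, hence bijective (finite equal-size domain and codomain). In particular h is surjective.
Since h is surjective, we find the preimage of 35. The inverse of x ↦ x^21 on (ℤ_{41})^× is x ↦ x^21, because 21·21 = 441 = 11·40 + 1 ≡ 1 (mod 40) and x^{40} = 1 for x ≠ 0 (Fermat). So h⁻¹(35) = 35^21 mod 41.
Repeated squaring mod 41: 35^1 ≡ 35, 35^2 ≡ 35² = 1225 ≡ 36, 35^4 ≡ 36² = 1296 ≡ 25, 35^8 ≡ 25² = 625 ≡ 10, 35^16 ≡ 10² = 100 ≡ 18. Since 21 = 16 + 4 + 1, 35^21 ≡ 18·25·35: 18·25 = 450 ≡ 40, then 40·35 = 1400 ≡ 6. So 35^21 ≡ 6 (mod 41).
Hence h⁻¹(35) = 6.

6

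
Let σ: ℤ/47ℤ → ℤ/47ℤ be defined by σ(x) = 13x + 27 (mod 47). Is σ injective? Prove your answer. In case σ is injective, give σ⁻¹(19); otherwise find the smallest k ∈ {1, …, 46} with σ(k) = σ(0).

If σ(s) = σ(t), then 13s ≡ 13t (mod 47). Because gcd(13, 47) = 1, we may cancel 13 to get s ≡ t (mod 47).
Therefore σ is injective.
We now compute 13⁻¹ mod 47 explicitly. Euclid's algorithm: 47 = 3·13 + 8, 13 = 1·8 + 5, 8 = 1·5 + 3, 5 = 1·3 + 2, 3 = 1·2 + 1; back-substituting gives 1 = 29·13 − 8·47, so 13⁻¹ ≡ 29 (mod 47).
Since σ is injective, we find σ⁻¹(19): we need 13x ≡ 19 − 27 ≡ 39 (mod 47). Using 13⁻¹ = 29: x ≡ 29·39 = 1131 = 24·47 + 3, so x = 3.
Check: σ(3) = 13·3 + 27 = 66 = 1·47 + 19 ≡ 19 (mod 47).

3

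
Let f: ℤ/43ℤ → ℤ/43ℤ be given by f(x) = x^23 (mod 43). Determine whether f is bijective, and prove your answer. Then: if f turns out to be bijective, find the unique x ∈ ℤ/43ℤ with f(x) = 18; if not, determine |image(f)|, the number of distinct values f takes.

Since 43 is prime, the nonzero elements of ℤ/43ℤ form a cyclic group of order 42.
As gcd(23, 42) = 1, raising to the 23rd power is a bijection on this group: if s^23 ≡ t^23 then (st^{−1})^23 = 1, and the only element of order dividing gcd(23, 42) = 1 is 1, so s = t.
With f(0) = 0 this makes f injective on all of ℤ/43ℤ, hence bijective (finite equal-size domain and codomain). In particular f is bijective.
Since f is bijective, we find the preimage of 18. The inverse of x ↦ x^23 on (ℤ/43ℤ)^× is x ↦ x^11, because 23·11 = 253 = 6·42 + 1 ≡ 1 (mod 42) and x^{42} = 1 for x ≠ 0 (Fermat). So f⁻¹(18) = 18^11 mod 43.
Repeated squaring mod 43: 18^1 ≡ 18, 18^2 ≡ 18² = 324 ≡ 23, 18^4 ≡ 23² = 529 ≡ 13, 18^8 ≡ 13² = 169 ≡ 40. Since 11 = 8 + 2 + 1, 18^11 ≡ 40·23·18: 40·23 = 920 ≡ 17, then 17·18 = 306 ≡ 5. So 18^11 ≡ 5 (mod 43).
Hence f⁻¹(18) = 5.

5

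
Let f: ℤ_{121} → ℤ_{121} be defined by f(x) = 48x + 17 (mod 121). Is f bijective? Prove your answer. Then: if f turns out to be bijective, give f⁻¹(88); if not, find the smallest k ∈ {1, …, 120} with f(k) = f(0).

4

If f(x_1) = f(x_2), then 48x_1 ≡ 48x_2 (mod 121). Because gcd(48, 121) = 1, we may cancel 48 to get x_1 ≡ x_2 (mod 121).
We now compute 48⁻¹ mod 121 explicitly. Euclid's algorithm: 121 = 2·48 + 25, 48 = 1·25 + 23, 25 = 1·23 + 2, 23 = 11·2 + 1; back-substituting gives 1 = 58·48 − 23·121, so 48⁻¹ ≡ 58 (mod 121).
For any y ∈ ℤ_{121}, x = 58(y − 17) mod 121 satisfies f(x) = 48·58(y − 17) + 17 ≡ y (since 48·58 ≡ 1 mod 121). So every y has a preimage.
Hence f is bijective.
Since f is bijective, we find f⁻¹(88): we need 48x ≡ 88 − 17 ≡ 71 (mod 121). Using 48⁻¹ = 58: x ≡ 58·71 = 4118 = 34·121 + 4, so x = 4.
Check: f(4) = 48·4 + 17 = 209 = 1·121 + 88 ≡ 88 (mod 121).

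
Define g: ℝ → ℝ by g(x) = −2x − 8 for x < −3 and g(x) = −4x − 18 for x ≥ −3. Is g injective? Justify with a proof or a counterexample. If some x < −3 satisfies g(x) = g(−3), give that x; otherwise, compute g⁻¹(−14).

Both pieces are strictly decreasing (slopes −2 and −4), so each is injective on its own interval.
The left piece maps (−∞, −3) onto (−2, ∞); the right piece maps [−3, ∞) onto (−∞, −6].
These images are disjoint, so no value is attained by both pieces. Hence g is injective.
Because the two images are disjoint, no x < −3 has g(x) = g(−3), so we compute g⁻¹(−14): −14 lies in (−∞, −6], so solve −4x − 18 = −14: x = (−14 + 18)/(−4) = −1.

-1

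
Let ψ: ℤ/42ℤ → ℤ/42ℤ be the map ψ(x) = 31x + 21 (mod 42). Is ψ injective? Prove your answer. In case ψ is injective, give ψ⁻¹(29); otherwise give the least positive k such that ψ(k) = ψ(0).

Suppose ψ(a) = ψ(b) in ℤ/42ℤ. Then 31a + 21 ≡ 31b + 21 (mod 42), so 31(a − b) ≡ 0 (mod 42).
Since gcd(31, 42) = 1, 31 is invertible modulo 42, hence a − b ≡ 0 (mod 42), i.e. a = b.
So ψ is injective.
We now compute 31⁻¹ mod 42 explicitly. Euclid's algorithm: 42 = 1·31 + 11, 31 = 2·11 + 9, 11 = 1·9 + 2, 9 = 4·2 + 1; back-substituting gives 1 = 19·31 − 14·42, so 31⁻¹ ≡ 19 (mod 42).
Since ψ is injective, we compute ψ⁻¹(29): solve 31x + 21 ≡ 29 (mod 42), i.e. 31x ≡ 8 (mod 42).
Multiplying by 31⁻¹ = 19 gives x ≡ 19·8 = 152 = 3·42 + 26 ≡ 26 (mod 42).
Check: ψ(26) = 31·26 + 21 = 827 = 19·42 + 29 ≡ 29 (mod 42).

26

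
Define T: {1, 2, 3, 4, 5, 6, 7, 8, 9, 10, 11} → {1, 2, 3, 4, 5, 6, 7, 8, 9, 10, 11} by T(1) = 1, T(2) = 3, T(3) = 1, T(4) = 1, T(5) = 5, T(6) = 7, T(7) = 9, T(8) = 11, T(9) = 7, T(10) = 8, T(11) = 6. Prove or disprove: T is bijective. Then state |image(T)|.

T(1) = 1 = T(3) with 1 ≠ 3, so T is not injective, hence not bijective.
The image of T is {1, 3, 5, 6, 7, 8, 9, 11}, which has 8 elements.

8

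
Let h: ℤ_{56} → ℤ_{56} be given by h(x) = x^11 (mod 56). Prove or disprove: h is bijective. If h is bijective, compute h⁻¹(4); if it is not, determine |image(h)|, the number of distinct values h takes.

35

h(0) = 0^11 = 0.
h(14): Repeated squaring mod 56: 14^1 ≡ 14, 14^2 ≡ 14² = 196 ≡ 28, 14^4 ≡ 28² = 784 ≡ 0, 14^8 ≡ 0² = 0. Since 11 = 8 + 2 + 1, 14^11 ≡ 0·28·14: 0·28 = 0, then 0·14 = 0. So 14^11 ≡ 0 (mod 56).
So h(0) = h(14) = 0 while 0 ≠ 14, thus h is not injective, hence not bijective.
Since h is not bijective, we determine |image(h)|. Computing x^11 mod 56 for each x (by repeated squaring, reducing mod 56 at every step), the values h(0), h(1), …, h(55) are: 0, 1, 32, 19, 16, 45, 48, 7, 8, 25, 40, 51, 24, 13, 0, 15, 32, 33, 16, 3, 48, 21, 8, 39, 40, 9, 24, 27, 0, 29, 32, 47, 16, 17, 48, 35, 8, 53, 40, 23, 24, 41, 0, 43, 32, 5, 16, 31, 48, 49, 8, 11, 40, 37, 24, 55.
The distinct values are {0, 1, 3, 5, 7, 8, 9, 11, 13, 15, 16, 17, 19, 21, 23, 24, 25, 27, 29, 31, 32, 33, 35, 37, 39, 40, 41, 43, 45, 47, 48, 49, 51, 53, 55}; there are 35 of them.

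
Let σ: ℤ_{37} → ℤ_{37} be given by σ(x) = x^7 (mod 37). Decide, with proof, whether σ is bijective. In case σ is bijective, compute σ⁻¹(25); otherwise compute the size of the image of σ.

21

Since 37 is prime, the nonzero elements of ℤ_{37} form a cyclic group of order 36.
As gcd(7, 36) = 1, raising to the 7th power is a bijection on this group: if a^7 ≡ b^7 then (ab^{−1})^7 = 1, and the only element of order dividing gcd(7, 36) = 1 is 1, so a = b.
With σ(0) = 0 this makes σ injective on all of ℤ_{37}, hence bijective (finite equal-size domain and codomain). In particular σ is bijective.
Since σ is bijective, we find the preimage of 25. The inverse of x ↦ x^7 on (ℤ_{37})^× is x ↦ x^31, because 7·31 = 217 = 6·36 + 1 ≡ 1 (mod 36) and x^{36} = 1 for x ≠ 0 (Fermat). So σ⁻¹(25) = 25^31 mod 37.
Repeated squaring mod 37: 25^1 ≡ 25, 25^2 ≡ 25² = 625 ≡ 33, 25^4 ≡ 33² = 1089 ≡ 16, 25^8 ≡ 16² = 256 ≡ 34, 25^16 ≡ 34² = 1156 ≡ 9. Since 31 = 16 + 8 + 4 + 2 + 1, 25^31 ≡ 9·34·16·33·25: 9·34 = 306 ≡ 10, then 10·16 = 160 ≡ 12, then 12·33 = 396 ≡ 26, then 26·25 = 650 ≡ 21. So 25^31 ≡ 21 (mod 37).
Hence σ⁻¹(25) = 21.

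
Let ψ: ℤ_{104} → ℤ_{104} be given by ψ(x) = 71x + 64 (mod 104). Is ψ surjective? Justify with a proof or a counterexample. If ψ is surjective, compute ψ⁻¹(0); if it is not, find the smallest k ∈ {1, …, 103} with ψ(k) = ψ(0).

By definition, surjectivity means every element of the codomain has a preimage under ψ.
Since gcd(71, 104) = 1, 71 is invertible modulo 104. Euclid's algorithm: 104 = 1·71 + 33, 71 = 2·33 + 5, 33 = 6·5 + 3, 5 = 1·3 + 2, 3 = 1·2 + 1; back-substituting gives 1 = 63·71 − 43·104, so 71⁻¹ ≡ 63 (mod 104).
Then y ↦ 63(y − 64) is a two-sided inverse to ψ, so every y ∈ ℤ_{104} has a preimage.
Hence ψ is surjective.
Since ψ is surjective, we compute ψ⁻¹(0): solve 71x + 64 ≡ 0 (mod 104), i.e. 71x ≡ 40 (mod 104).
Multiplying by 71⁻¹ = 63 gives x ≡ 63·40 = 2520 = 24·104 + 24 ≡ 24 (mod 104).
Check: ψ(24) = 71·24 + 64 = 1768 = 17·104 + 0 ≡ 0 (mod 104).

24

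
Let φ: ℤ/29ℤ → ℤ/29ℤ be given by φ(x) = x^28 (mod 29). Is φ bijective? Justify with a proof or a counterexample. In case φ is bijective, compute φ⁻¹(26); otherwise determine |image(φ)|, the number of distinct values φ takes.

2

φ(1) = 1^28 = 1.
φ(2): Repeated squaring mod 29: 2^1 ≡ 2, 2^2 ≡ 2² = 4, 2^4 ≡ 4² = 16, 2^8 ≡ 16² = 256 ≡ 24, 2^16 ≡ 24² = 576 ≡ 25. Since 28 = 16 + 8 + 4, 2^28 ≡ 25·24·16: 25·24 = 600 ≡ 20, then 20·16 = 320 ≡ 1. So 2^28 ≡ 1 (mod 29).
So φ(1) = φ(2) = 1 while 1 ≠ 2, thus φ is not injective, hence not bijective.
Since φ is not bijective, we determine |image(φ)|. Computing x^28 mod 29 for each x (by repeated squaring, reducing mod 29 at every step), the values φ(0), φ(1), …, φ(28) are: 0, 1, 1, 1, 1, 1, 1, 1, 1, 1, 1, 1, 1, 1, 1, 1, 1, 1, 1, 1, 1, 1, 1, 1, 1, 1, 1, 1, 1.
The distinct values are {0, 1}; there are 2 of them.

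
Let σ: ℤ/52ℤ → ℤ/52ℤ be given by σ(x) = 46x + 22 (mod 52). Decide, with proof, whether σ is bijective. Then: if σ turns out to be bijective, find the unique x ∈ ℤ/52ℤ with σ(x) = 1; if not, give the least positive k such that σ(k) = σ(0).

Recall that injectivity means: for all a, b in the domain, σ(a) = σ(b) implies a = b.
We have gcd(46, 52) = 2 > 1. Taking a = 0 and b = 26: σ(0) = 22 and σ(26) = 46·26 + 22 = 1218 ≡ 22 (mod 52).
So σ(0) = σ(26) while 0 ≠ 26, therefore σ is not injective, hence not bijective.
Since σ is not bijective, we find the least positive k with σ(k) = σ(0): this means 46k ≡ 0 (mod 52), i.e. 52 ∣ 46k. Since gcd(46, 52) = 2, dividing through by 2 this holds exactly when 26 ∣ 23k, and as gcd(23, 26) = 1, exactly when 26 ∣ k.
The smallest positive such k is 26.

26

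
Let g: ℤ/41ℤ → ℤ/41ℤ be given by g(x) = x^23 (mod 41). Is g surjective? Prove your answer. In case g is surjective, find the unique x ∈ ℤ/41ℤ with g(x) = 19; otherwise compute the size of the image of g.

30

Since 41 is prime, the nonzero elements of ℤ/41ℤ form a cyclic group of order 40.
As gcd(23, 40) = 1, raising to the 23rd power is a bijection on this group: if x_1^23 ≡ x_2^23 then (x_1x_2^{−1})^23 = 1, and the only element of order dividing gcd(23, 40) = 1 is 1, so x_1 = x_2.
With g(0) = 0 this makes g injective on all of ℤ/41ℤ, hence bijective (finite equal-size domain and codomain). In particular g is surjective.
Since g is surjective, we find the preimage of 19. The inverse of x ↦ x^23 on (ℤ/41ℤ)^× is x ↦ x^7, because 23·7 = 161 = 4·40 + 1 ≡ 1 (mod 40) and x^{40} = 1 for x ≠ 0 (Fermat). So g⁻¹(19) = 19^7 mod 41.
Repeated squaring mod 41: 19^1 ≡ 19, 19^2 ≡ 19² = 361 ≡ 33, 19^4 ≡ 33² = 1089 ≡ 23. Since 7 = 4 + 2 + 1, 19^7 ≡ 23·33·19: 23·33 = 759 ≡ 21, then 21·19 = 399 ≡ 30. So 19^7 ≡ 30 (mod 41).
Hence g⁻¹(19) = 30.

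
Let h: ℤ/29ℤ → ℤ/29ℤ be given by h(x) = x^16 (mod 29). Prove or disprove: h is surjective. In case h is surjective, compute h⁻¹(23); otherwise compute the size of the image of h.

8

h(2): Repeated squaring mod 29: 2^1 ≡ 2, 2^2 ≡ 2² = 4, 2^4 ≡ 4² = 16, 2^8 ≡ 16² = 256 ≡ 24, 2^16 ≡ 24² = 576 ≡ 25. So 2^16 ≡ 25 (mod 29).
h(5): Repeated squaring mod 29: 5^1 ≡ 5, 5^2 ≡ 5² = 25, 5^4 ≡ 25² = 625 ≡ 16, 5^8 ≡ 16² = 256 ≡ 24, 5^16 ≡ 24² = 576 ≡ 25. So 5^16 ≡ 25 (mod 29).
So h(2) = h(5) = 25 while 2 ≠ 5, so h is not injective.
A non-injective map from the 29-element set ℤ/29ℤ to itself takes at most 28 distinct values, so it cannot be surjective. Hence h is not surjective.
Since h is not surjective, we determine |image(h)|. Computing x^16 mod 29 for each x (by repeated squaring, reducing mod 29 at every step), the values h(0), h(1), …, h(28) are: 0, 1, 25, 20, 16, 25, 7, 20, 23, 23, 16, 24, 1, 24, 7, 7, 24, 1, 24, 16, 23, 23, 20, 7, 25, 16, 20, 25, 1.
The distinct values are {0, 1, 7, 16, 20, 23, 24, 25}; there are 8 of them.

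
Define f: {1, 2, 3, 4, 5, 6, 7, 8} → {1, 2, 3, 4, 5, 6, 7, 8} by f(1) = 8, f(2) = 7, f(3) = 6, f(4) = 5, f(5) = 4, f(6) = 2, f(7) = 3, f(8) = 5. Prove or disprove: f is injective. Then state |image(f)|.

7

f(4) = 5 = f(8) with 4 ≠ 8, so f is not injective.
The image of f is {2, 3, 4, 5, 6, 7, 8}, which has 7 elements.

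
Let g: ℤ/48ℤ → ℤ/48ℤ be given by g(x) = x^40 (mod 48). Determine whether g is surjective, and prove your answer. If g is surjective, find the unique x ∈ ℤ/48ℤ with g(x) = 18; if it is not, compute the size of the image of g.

4

g(2): Repeated squaring mod 48: 2^1 ≡ 2, 2^2 ≡ 2² = 4, 2^4 ≡ 4² = 16, 2^8 ≡ 16² = 256 ≡ 16, 2^16 ≡ 16² = 256 ≡ 16, 2^32 ≡ 16² = 256 ≡ 16. Since 40 = 32 + 8, 2^40 ≡ 16·16: 16·16 = 256 ≡ 16. So 2^40 ≡ 16 (mod 48).
g(4): Repeated squaring mod 48: 4^1 ≡ 4, 4^2 ≡ 4² = 16, 4^4 ≡ 16² = 256 ≡ 16, 4^8 ≡ 16² = 256 ≡ 16, 4^16 ≡ 16² = 256 ≡ 16, 4^32 ≡ 16² = 256 ≡ 16. Since 40 = 32 + 8, 4^40 ≡ 16·16: 16·16 = 256 ≡ 16. So 4^40 ≡ 16 (mod 48).
So g(2) = g(4) = 16 while 2 ≠ 4, so g is not injective.
A non-injective map from the 48-element set ℤ/48ℤ to itself takes at most 47 distinct values, so it cannot be surjective. Thus g is not surjective.
Since g is not surjective, we determine |image(g)|. Computing x^40 mod 48 for each x (by repeated squaring, reducing mod 48 at every step), the values g(0), g(1), …, g(47) are: 0, 1, 16, 33, 16, 1, 0, 1, 16, 33, 16, 1, 0, 1, 16, 33, 16, 1, 0, 1, 16, 33, 16, 1, 0, 1, 16, 33, 16, 1, 0, 1, 16, 33, 16, 1, 0, 1, 16, 33, 16, 1, 0, 1, 16, 33, 16, 1.
The distinct values are {0, 1, 16, 33}; there are 4 of them.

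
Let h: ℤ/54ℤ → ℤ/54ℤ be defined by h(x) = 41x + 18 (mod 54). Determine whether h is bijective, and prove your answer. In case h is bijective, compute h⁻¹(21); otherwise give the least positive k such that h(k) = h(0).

Suppose h(a) = h(b) in ℤ/54ℤ. Then 41a + 18 ≡ 41b + 18 (mod 54), therefore 41(a − b) ≡ 0 (mod 54).
Since gcd(41, 54) = 1, 41 is invertible modulo 54, therefore a − b ≡ 0 (mod 54), i.e. a = b.
We now compute 41⁻¹ mod 54 explicitly. Euclid's algorithm: 54 = 1·41 + 13, 41 = 3·13 + 2, 13 = 6·2 + 1; back-substituting gives 1 = 29·41 − 22·54, so 41⁻¹ ≡ 29 (mod 54).
Then y ↦ 29(y − 18) is a two-sided inverse to h, so every y ∈ ℤ/54ℤ has a preimage.
Therefore h is bijective.
Since h is bijective, we find h⁻¹(21): we need 41x ≡ 21 − 18 ≡ 3 (mod 54). Using 41⁻¹ = 29: x ≡ 29·3 = 87 = 1·54 + 33, so x = 33.
Check: h(33) = 41·33 + 18 = 1371 = 25·54 + 21 ≡ 21 (mod 54).

33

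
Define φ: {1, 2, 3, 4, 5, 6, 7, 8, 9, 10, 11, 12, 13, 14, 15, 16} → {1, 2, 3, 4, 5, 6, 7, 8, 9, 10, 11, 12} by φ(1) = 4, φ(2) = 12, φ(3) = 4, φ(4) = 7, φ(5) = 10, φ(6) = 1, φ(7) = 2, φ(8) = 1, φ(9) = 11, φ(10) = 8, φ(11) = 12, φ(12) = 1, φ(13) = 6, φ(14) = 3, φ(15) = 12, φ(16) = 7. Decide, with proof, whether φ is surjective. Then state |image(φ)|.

No element maps to 5, so φ is not surjective.
The image of φ is {1, 2, 3, 4, 6, 7, 8, 10, 11, 12}, which has 10 elements.

10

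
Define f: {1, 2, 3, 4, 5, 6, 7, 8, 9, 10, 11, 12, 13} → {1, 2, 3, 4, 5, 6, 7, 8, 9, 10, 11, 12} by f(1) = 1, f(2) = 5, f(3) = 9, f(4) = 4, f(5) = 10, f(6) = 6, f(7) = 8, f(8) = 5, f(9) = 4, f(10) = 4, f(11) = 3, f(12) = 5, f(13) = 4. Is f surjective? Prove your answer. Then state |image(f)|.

8

No element maps to 2, so f is not surjective.
The image of f is {1, 3, 4, 5, 6, 8, 9, 10}, which has 8 elements.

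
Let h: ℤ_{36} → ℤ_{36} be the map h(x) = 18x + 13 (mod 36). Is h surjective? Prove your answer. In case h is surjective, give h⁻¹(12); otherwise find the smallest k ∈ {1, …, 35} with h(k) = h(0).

Recall: h is surjective if every y in the codomain equals h(x) for some x in the domain.
Since gcd(18, 36) = 18, we have 18x ≡ 0 (mod 18) for all x, so h(x) ≡ 13 (mod 18).
But 0 ≢ 13 (mod 18), so 0 ∈ ℤ_{36} has no preimage. Therefore h is not surjective.
Since h is not surjective, we find the least positive k with h(k) = h(0): this means 18k ≡ 0 (mod 36), i.e. 36 ∣ 18k. Since gcd(18, 36) = 18, dividing through by 18 this holds exactly when 2 ∣ k.
The smallest positive such k is 2.

2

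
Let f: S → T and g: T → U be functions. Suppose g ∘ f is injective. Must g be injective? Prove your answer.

not injective

No. Take S = {0, 1}, T = {0, 1, 2}, U = {0, 1, 2}, f(a) = a for each a ∈ S, and g(b) = 1 if b ∈ {1, 2} else g(b) = b.
Then g ∘ f = f is injective (S ⊂ T and f is the inclusion), but g(1) = g(2) = 1 with 1 ≠ 2, so g is not injective.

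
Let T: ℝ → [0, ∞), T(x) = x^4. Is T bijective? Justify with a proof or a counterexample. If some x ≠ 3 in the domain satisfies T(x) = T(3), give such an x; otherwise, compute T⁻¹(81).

T(3) = 81 = (−3)^4 = T(−3) (since 4 is even), with 3 ≠ −3. So T is not injective, hence not bijective.
For the follow-up, such an x exists: taking x = −3 ∈ ℝ gives T(−3) = 81 = T(3) with −3 ≠ 3.

-3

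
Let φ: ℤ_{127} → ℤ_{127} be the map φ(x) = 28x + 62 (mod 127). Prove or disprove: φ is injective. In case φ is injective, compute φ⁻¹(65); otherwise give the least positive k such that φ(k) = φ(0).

50

Suppose φ(s) = φ(t) in ℤ_{127}. Then 28s + 62 ≡ 28t + 62 (mod 127), so 28(s − t) ≡ 0 (mod 127).
Since gcd(28, 127) = 1, 28 is invertible modulo 127, therefore s − t ≡ 0 (mod 127), i.e. s = t.
Hence φ is injective.
We now compute 28⁻¹ mod 127 explicitly. Euclid's algorithm: 127 = 4·28 + 15, 28 = 1·15 + 13, 15 = 1·13 + 2, 13 = 6·2 + 1; back-substituting gives 1 = 59·28 − 13·127, so 28⁻¹ ≡ 59 (mod 127).
Since φ is injective, we compute φ⁻¹(65): solve 28x + 62 ≡ 65 (mod 127), i.e. 28x ≡ 3 (mod 127).
Multiplying by 28⁻¹ = 59 gives x ≡ 59·3 = 177 = 1·127 + 50 ≡ 50 (mod 127).
Check: φ(50) = 28·50 + 62 = 1462 = 11·127 + 65 ≡ 65 (mod 127).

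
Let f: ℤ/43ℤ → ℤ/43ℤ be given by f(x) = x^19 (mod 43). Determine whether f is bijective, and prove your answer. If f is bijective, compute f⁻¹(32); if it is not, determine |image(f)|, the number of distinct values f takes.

2

Since 43 is prime, the nonzero elements of ℤ/43ℤ form a cyclic group of order 42.
As gcd(19, 42) = 1, raising to the 19th power is a bijection on this group: if a^19 ≡ b^19 then (ab^{−1})^19 = 1, and the only element of order dividing gcd(19, 42) = 1 is 1, so a = b.
With f(0) = 0 this makes f injective on all of ℤ/43ℤ, hence bijective (finite equal-size domain and codomain). In particular f is bijective.
Since f is bijective, we find the preimage of 32. The inverse of x ↦ x^19 on (ℤ/43ℤ)^× is x ↦ x^31, because 19·31 = 589 = 14·42 + 1 ≡ 1 (mod 42) and x^{42} = 1 for x ≠ 0 (Fermat). So f⁻¹(32) = 32^31 mod 43.
Repeated squaring mod 43: 32^1 ≡ 32, 32^2 ≡ 32² = 1024 ≡ 35, 32^4 ≡ 35² = 1225 ≡ 21, 32^8 ≡ 21² = 441 ≡ 11, 32^16 ≡ 11² = 121 ≡ 35. Since 31 = 16 + 8 + 4 + 2 + 1, 32^31 ≡ 35·11·21·35·32: 35·11 = 385 ≡ 41, then 41·21 = 861 ≡ 1, then 1·35 = 35, then 35·32 = 1120 ≡ 2. So 32^31 ≡ 2 (mod 43).
Hence f⁻¹(32) = 2.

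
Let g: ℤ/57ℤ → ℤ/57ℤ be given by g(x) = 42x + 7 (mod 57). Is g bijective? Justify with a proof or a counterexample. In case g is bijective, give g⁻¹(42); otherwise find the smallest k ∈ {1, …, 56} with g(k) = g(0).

We have gcd(42, 57) = 3 > 1. Taking u = 0 and v = 19: g(0) = 7 and g(19) = 42·19 + 7 = 805 ≡ 7 (mod 57).
So g(0) = g(19) while 0 ≠ 19, hence g is not injective, hence not bijective.
Since g is not bijective, we find the least positive k with g(k) = g(0): this means 42k ≡ 0 (mod 57), i.e. 57 ∣ 42k. Since gcd(42, 57) = 3, dividing through by 3 this holds exactly when 19 ∣ 14k, and as gcd(14, 19) = 1, exactly when 19 ∣ k.
The smallest positive such k is 19.

19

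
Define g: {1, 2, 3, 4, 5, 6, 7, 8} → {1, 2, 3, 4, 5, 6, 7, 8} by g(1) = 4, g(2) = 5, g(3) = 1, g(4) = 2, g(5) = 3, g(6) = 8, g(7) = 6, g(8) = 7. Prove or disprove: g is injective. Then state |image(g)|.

The values g(1), …, g(8) are 4, 5, 1, 2, 3, 8, 6, 7 — all distinct.
So g(s) = g(t) only when s = t, and g is injective.
The image of g is {1, 2, 3, 4, 5, 6, 7, 8}, which has 8 elements.

8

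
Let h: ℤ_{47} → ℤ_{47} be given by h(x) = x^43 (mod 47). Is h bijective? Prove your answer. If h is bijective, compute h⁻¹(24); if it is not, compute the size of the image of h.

Since 47 is prime, the nonzero elements of ℤ_{47} form a cyclic group of order 46.
As gcd(43, 46) = 1, raising to the 43rd power is a bijection on this group: if a^43 ≡ b^43 then (ab^{−1})^43 = 1, and the only element of order dividing gcd(43, 46) = 1 is 1, so a = b.
With h(0) = 0 this makes h injective on all of ℤ_{47}, hence bijective (finite equal-size domain and codomain). In particular h is bijective.
Since h is bijective, we find the preimage of 24. The inverse of x ↦ x^43 on (ℤ_{47})^× is x ↦ x^15, because 43·15 = 645 = 14·46 + 1 ≡ 1 (mod 46) and x^{46} = 1 for x ≠ 0 (Fermat). So h⁻¹(24) = 24^15 mod 47.
Repeated squaring mod 47: 24^1 ≡ 24, 24^2 ≡ 24² = 576 ≡ 12, 24^4 ≡ 12² = 144 ≡ 3, 24^8 ≡ 3² = 9. Since 15 = 8 + 4 + 2 + 1, 24^15 ≡ 9·3·12·24: 9·3 = 27, then 27·12 = 324 ≡ 42, then 42·24 = 1008 ≡ 21. So 24^15 ≡ 21 (mod 47).
Hence h⁻¹(24) = 21.

21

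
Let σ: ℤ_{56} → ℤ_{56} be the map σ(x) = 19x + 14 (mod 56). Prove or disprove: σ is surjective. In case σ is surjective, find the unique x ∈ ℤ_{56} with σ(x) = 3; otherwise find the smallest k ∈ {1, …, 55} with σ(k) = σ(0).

Since gcd(19, 56) = 1, 19 is invertible modulo 56. Euclid's algorithm: 56 = 2·19 + 18, 19 = 1·18 + 1; back-substituting gives 1 = 3·19 − 1·56, so 19⁻¹ ≡ 3 (mod 56).
Then y ↦ 3(y − 14) is a two-sided inverse to σ, so every y ∈ ℤ_{56} has a preimage.
So σ is surjective.
Since σ is surjective, we find σ⁻¹(3): we need 19x ≡ 3 − 14 ≡ 45 (mod 56). Using 19⁻¹ = 3: x ≡ 3·45 = 135 = 2·56 + 23, so x = 23.
Check: σ(23) = 19·23 + 14 = 451 = 8·56 + 3 ≡ 3 (mod 56).

23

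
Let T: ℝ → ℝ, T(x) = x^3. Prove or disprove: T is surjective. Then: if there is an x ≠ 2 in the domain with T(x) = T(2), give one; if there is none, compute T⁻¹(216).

For any y ∈ ℝ, x = y^{1/3} ∈ ℝ gives T(x) = y, so T is surjective.
Since x ↦ x^3 is strictly increasing on ℝ, it is injective there, so no x ≠ 2 in the domain has T(x) = T(2). We therefore compute T⁻¹(216) = 216^{1/3} = 6 (indeed 6^3 = 216).

6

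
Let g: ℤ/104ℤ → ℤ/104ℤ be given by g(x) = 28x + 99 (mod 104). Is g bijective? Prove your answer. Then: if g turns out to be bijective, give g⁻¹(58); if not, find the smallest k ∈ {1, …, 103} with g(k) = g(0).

We have gcd(28, 104) = 4 > 1. Taking s = 0 and t = 26: g(0) = 99 and g(26) = 28·26 + 99 = 827 ≡ 99 (mod 104).
So g(0) = g(26) while 0 ≠ 26, therefore g is not injective, hence not bijective.
Since g is not bijective, we find the least positive k with g(k) = g(0): this means 28k ≡ 0 (mod 104), i.e. 104 ∣ 28k. Since gcd(28, 104) = 4, dividing through by 4 this holds exactly when 26 ∣ 7k, and as gcd(7, 26) = 1, exactly when 26 ∣ k.
The smallest positive such k is 26.

26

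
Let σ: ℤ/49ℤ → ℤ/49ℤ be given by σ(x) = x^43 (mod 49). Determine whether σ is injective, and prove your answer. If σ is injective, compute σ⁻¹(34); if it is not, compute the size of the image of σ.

43

σ(0) = 0^43 = 0.
σ(7): Repeated squaring mod 49: 7^1 ≡ 7, 7^2 ≡ 7² = 49 ≡ 0, 7^4 ≡ 0² = 0, 7^8 ≡ 0² = 0, 7^16 ≡ 0² = 0, 7^32 ≡ 0² = 0. Since 43 = 32 + 8 + 2 + 1, 7^43 ≡ 0·0·0·7: 0·0 = 0, then 0·0 = 0, then 0·7 = 0. So 7^43 ≡ 0 (mod 49).
So σ(0) = σ(7) = 0 while 0 ≠ 7, thus σ is not injective.
Since σ is not injective, we determine |image(σ)|. Computing x^43 mod 49 for each x (by repeated squaring, reducing mod 49 at every step), the values σ(0), σ(1), …, σ(48) are: 0, 1, 2, 3, 4, 5, 6, 0, 8, 9, 10, 11, 12, 13, 0, 15, 16, 17, 18, 19, 20, 0, 22, 23, 24, 25, 26, 27, 0, 29, 30, 31, 32, 33, 34, 0, 36, 37, 38, 39, 40, 41, 0, 43, 44, 45, 46, 47, 48.
The distinct values are {0, 1, 2, 3, 4, 5, 6, 8, 9, 10, 11, 12, 13, 15, 16, 17, 18, 19, 20, 22, 23, 24, 25, 26, 27, 29, 30, 31, 32, 33, 34, 36, 37, 38, 39, 40, 41, 43, 44, 45, 46, 47, 48}; there are 43 of them.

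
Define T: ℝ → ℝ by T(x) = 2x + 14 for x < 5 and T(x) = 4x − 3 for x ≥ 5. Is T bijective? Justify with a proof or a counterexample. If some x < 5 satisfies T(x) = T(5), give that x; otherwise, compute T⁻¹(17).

Both pieces are strictly increasing (slopes 2 and 4), so each is injective on its own interval.
The left piece maps (−∞, 5) onto (−∞, 24); the right piece maps [5, ∞) onto [17, ∞).
These images overlap. In particular T(5) = 17 (right piece), and solving 2x + 14 = 17 on the left piece gives x = 3/2 < 5.
So T(3/2) = T(5) with 3/2 ≠ 5, and T is not injective, hence not bijective. This x = 3/2 is the requested value below 5.

3/2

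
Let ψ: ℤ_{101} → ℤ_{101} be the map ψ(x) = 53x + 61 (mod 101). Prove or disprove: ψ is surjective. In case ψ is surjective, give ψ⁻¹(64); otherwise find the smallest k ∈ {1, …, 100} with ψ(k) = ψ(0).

Recall: surjectivity means every element of the codomain has a preimage under ψ.
Since gcd(53, 101) = 1, 53 is invertible modulo 101. Euclid's algorithm: 101 = 1·53 + 48, 53 = 1·48 + 5, 48 = 9·5 + 3, 5 = 1·3 + 2, 3 = 1·2 + 1; back-substituting gives 1 = 61·53 − 32·101, so 53⁻¹ ≡ 61 (mod 101).
For any y ∈ ℤ_{101}, x = 61(y − 61) mod 101 satisfies ψ(x) = 53·61(y − 61) + 61 ≡ y (since 53·61 ≡ 1 mod 101). So every y has a preimage.
Therefore ψ is surjective.
Since ψ is surjective, we find ψ⁻¹(64): we need 53x ≡ 64 − 61 ≡ 3 (mod 101). Using 53⁻¹ = 61: x ≡ 61·3 = 183 = 1·101 + 82, so x = 82.
Check: ψ(82) = 53·82 + 61 = 4407 = 43·101 + 64 ≡ 64 (mod 101).

82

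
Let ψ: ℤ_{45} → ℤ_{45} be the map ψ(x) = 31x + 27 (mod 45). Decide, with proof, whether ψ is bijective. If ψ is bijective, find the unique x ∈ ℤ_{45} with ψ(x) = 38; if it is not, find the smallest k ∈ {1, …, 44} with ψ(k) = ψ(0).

41

Suppose ψ(u) = ψ(v) in ℤ_{45}. Then 31u + 27 ≡ 31v + 27 (mod 45), hence 31(u − v) ≡ 0 (mod 45).
Since gcd(31, 45) = 1, 31 is invertible modulo 45, so u − v ≡ 0 (mod 45), i.e. u = v.
We now compute 31⁻¹ mod 45 explicitly. Euclid's algorithm: 45 = 1·31 + 14, 31 = 2·14 + 3, 14 = 4·3 + 2, 3 = 1·2 + 1; back-substituting gives 1 = 16·31 − 11·45, so 31⁻¹ ≡ 16 (mod 45).
Then y ↦ 16(y − 27) is a two-sided inverse to ψ, so every y ∈ ℤ_{45} has a preimage.
Hence ψ is bijective.
Since ψ is bijective, we find ψ⁻¹(38): we need 31x ≡ 38 − 27 ≡ 11 (mod 45). Using 31⁻¹ = 16: x ≡ 16·11 = 176 = 3·45 + 41, so x = 41.
Check: ψ(41) = 31·41 + 27 = 1298 = 28·45 + 38 ≡ 38 (mod 45).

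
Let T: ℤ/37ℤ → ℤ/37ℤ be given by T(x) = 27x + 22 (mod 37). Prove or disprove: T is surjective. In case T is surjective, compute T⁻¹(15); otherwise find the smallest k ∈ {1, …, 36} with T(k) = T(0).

Recall: T is surjective if every y in the codomain equals T(x) for some x in the domain.
Since gcd(27, 37) = 1, 27 is invertible modulo 37. Euclid's algorithm: 37 = 1·27 + 10, 27 = 2·10 + 7, 10 = 1·7 + 3, 7 = 2·3 + 1; back-substituting gives 1 = 11·27 − 8·37, so 27⁻¹ ≡ 11 (mod 37).
For any y ∈ ℤ/37ℤ, x = 11(y − 22) mod 37 satisfies T(x) = 27·11(y − 22) + 22 ≡ y (since 27·11 ≡ 1 mod 37). So every y has a preimage.
Therefore T is surjective.
Since T is surjective, we find T⁻¹(15): we need 27x ≡ 15 − 22 ≡ 30 (mod 37). Using 27⁻¹ = 11: x ≡ 11·30 = 330 = 8·37 + 34, so x = 34.
Check: T(34) = 27·34 + 22 = 940 = 25·37 + 15 ≡ 15 (mod 37).

34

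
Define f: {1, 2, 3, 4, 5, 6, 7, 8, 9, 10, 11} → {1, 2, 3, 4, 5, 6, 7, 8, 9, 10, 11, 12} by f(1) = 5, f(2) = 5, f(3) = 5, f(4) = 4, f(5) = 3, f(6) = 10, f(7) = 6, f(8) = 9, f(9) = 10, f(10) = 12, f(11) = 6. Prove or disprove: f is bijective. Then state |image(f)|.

f(1) = 5 = f(2) with 1 ≠ 2, so f is not injective, hence not bijective.
The image of f is {3, 4, 5, 6, 9, 10, 12}, which has 7 elements.

7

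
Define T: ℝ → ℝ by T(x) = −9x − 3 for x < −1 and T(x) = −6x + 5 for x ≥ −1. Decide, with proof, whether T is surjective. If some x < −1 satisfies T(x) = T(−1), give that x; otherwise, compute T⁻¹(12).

Both pieces are strictly decreasing (slopes −9 and −6), so each is injective on its own interval.
The left piece maps (−∞, −1) onto (6, ∞); the right piece maps [−1, ∞) onto (−∞, 11].
The union (6, ∞) ∪ (−∞, 11] covers ℝ, so T is surjective.
For the follow-up: the images overlap, so an x < −1 with T(x) = T(−1) exists. T(−1) = 11; solving −9x − 3 = 11 for x < −1 gives x = (11 + 3)/(−9) = −14/9.

-14/9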